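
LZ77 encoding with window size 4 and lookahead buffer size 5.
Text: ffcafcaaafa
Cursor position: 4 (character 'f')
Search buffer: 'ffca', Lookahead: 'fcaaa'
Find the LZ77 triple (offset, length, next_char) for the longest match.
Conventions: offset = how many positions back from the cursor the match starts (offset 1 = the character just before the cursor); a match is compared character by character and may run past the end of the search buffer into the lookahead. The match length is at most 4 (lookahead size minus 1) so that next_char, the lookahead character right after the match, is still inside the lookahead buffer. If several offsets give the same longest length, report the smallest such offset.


Try each offset into the search buffer:
  offset=1 (pos 3, char 'a'): match length 0
  offset=2 (pos 2, char 'c'): match length 0
  offset=3 (pos 1, char 'f'): match length 3
  offset=4 (pos 0, char 'f'): match length 1
Longest match has length 3 at offset 3.
next_char = character at position 4 + 3 = 7 -> 'a'

Best match: offset=3, length=3 (matching 'fca' starting at position 1)
LZ77 triple: (3, 3, 'a')


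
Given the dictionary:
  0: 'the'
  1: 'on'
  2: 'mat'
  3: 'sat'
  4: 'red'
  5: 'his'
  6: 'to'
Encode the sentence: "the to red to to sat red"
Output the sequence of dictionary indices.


Look up each word in the dictionary:
  'the' -> 0
  'to' -> 6
  'red' -> 4
  'to' -> 6
  'to' -> 6
  'sat' -> 3
  'red' -> 4

Encoded: [0, 6, 4, 6, 6, 3, 4]


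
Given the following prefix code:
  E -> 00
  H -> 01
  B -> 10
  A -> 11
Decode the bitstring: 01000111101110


Decoding step by step:
Bits 01 -> H
Bits 00 -> E
Bits 01 -> H
Bits 11 -> A
Bits 10 -> B
Bits 11 -> A
Bits 10 -> B


Decoded message: HEHABAB


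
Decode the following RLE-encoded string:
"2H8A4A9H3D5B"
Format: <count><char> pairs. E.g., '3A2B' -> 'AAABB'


Expanding each <count><char> pair:
  2H -> 'HH'
  8A -> 'AAAAAAAA'
  4A -> 'AAAA'
  9H -> 'HHHHHHHHH'
  3D -> 'DDD'
  5B -> 'BBBBB'

Decoded = HHAAAAAAAAAAAAHHHHHHHHHDDDBBBBB


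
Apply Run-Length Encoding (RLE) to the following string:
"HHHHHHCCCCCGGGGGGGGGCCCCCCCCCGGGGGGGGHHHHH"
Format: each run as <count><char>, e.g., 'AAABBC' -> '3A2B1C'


Scanning runs left to right:
  i=0: run of 'H' x 6 -> '6H'
  i=6: run of 'C' x 5 -> '5C'
  i=11: run of 'G' x 9 -> '9G'
  i=20: run of 'C' x 9 -> '9C'
  i=29: run of 'G' x 8 -> '8G'
  i=37: run of 'H' x 5 -> '5H'

RLE = 6H5C9G9C8G5H


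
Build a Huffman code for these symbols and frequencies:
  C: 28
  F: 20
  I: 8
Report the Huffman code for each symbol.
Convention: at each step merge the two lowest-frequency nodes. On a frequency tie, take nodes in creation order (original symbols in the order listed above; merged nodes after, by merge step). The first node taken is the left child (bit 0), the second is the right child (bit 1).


Huffman tree construction:
Step 1: Merge I(8) + F(20) = 28
Step 2: Merge C(28) + (I+F)(28) = 56
Read each symbol's code off the tree from the root (left child = 0, right child = 1).

Codes:
  C: 0 (length 1)
  F: 11 (length 2)
  I: 10 (length 2)
Average code length: 84/56 = 1.5000 bits/symbol


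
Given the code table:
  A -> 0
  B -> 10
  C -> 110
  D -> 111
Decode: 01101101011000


Decoding:
0 -> A
110 -> C
110 -> C
10 -> B
110 -> C
0 -> A
0 -> A


Result: ACCBCAA


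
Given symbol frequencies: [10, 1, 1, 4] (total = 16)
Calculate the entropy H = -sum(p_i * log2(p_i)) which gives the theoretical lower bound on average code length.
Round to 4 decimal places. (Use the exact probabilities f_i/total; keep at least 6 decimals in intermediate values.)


Per-symbol terms -p_i * log2(p_i) with p_i = f_i/16:
  p = 10/16 = 0.625000: log2(p) = -0.678072, -p*log2(p) = 0.423795
  p = 1/16 = 0.062500: log2(p) = -4.000000, -p*log2(p) = 0.250000
  p = 1/16 = 0.062500: log2(p) = -4.000000, -p*log2(p) = 0.250000
  p = 4/16 = 0.250000: log2(p) = -2.000000, -p*log2(p) = 0.500000
H = 0.423795 + 0.250000 + 0.250000 + 0.500000 = 1.423795

H = 1.4238 bits/symbol


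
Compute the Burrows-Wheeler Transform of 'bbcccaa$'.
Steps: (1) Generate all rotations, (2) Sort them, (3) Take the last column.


Rotations (sorted):
  0: $bbcccaa -> last char: a
  1: a$bbccca -> last char: a
  2: aa$bbccc -> last char: c
  3: bbcccaa$ -> last char: $
  4: bcccaa$b -> last char: b
  5: caa$bbcc -> last char: c
  6: ccaa$bbc -> last char: c
  7: cccaa$bb -> last char: b


BWT = aac$bccb


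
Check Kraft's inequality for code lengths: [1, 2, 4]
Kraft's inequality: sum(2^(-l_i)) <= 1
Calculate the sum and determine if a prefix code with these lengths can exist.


Sum = 2^(-1) + 2^(-2) + 2^(-4)
    = 0.5 + 0.25 + 0.0625
    = 13/16 = 0.8125
Since 0.8125 <= 1, Kraft's inequality IS satisfied.
A prefix code with these lengths CAN exist.

Kraft sum = 0.8125. Satisfied.


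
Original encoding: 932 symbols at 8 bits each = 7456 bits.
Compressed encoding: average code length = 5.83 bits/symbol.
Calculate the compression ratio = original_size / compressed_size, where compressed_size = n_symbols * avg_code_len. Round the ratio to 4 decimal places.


original_size = n_symbols * orig_bits = 932 * 8 = 7456 bits
compressed_size = n_symbols * avg_code_len = 932 * 5.83 = 5433.56 bits
ratio = original_size / compressed_size = 7456 / 5433.56 = 1.3722

Compression ratio = 1.3722


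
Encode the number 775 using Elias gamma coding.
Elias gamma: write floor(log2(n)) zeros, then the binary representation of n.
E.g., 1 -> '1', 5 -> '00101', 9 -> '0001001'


num_bits = floor(log2(775)) + 1 = 10
leading_zeros = num_bits - 1 = 9
binary(775) = 1100000111

Elias gamma(775) = '000000000' + '1100000111' = 0000000001100000111 (19 bits)


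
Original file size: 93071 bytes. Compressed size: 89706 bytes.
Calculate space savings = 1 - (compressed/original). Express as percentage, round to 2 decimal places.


ratio = compressed/original = 89706/93071 = 0.963845
savings = 1 - ratio = 1 - 0.963845 = 0.036155
as a percentage: 0.036155 * 100 = 3.62%

Space savings = 1 - 89706/93071 = 3.62%


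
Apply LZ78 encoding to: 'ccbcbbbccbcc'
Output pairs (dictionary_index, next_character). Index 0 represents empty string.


LZ78 encoding steps:
Dictionary: {0: ''}
Step 1: w='' (idx 0), next='c' -> output (0, 'c'), add 'c' as idx 1
Step 2: w='c' (idx 1), next='b' -> output (1, 'b'), add 'cb' as idx 2
Step 3: w='cb' (idx 2), next='b' -> output (2, 'b'), add 'cbb' as idx 3
Step 4: w='' (idx 0), next='b' -> output (0, 'b'), add 'b' as idx 4
Step 5: w='c' (idx 1), next='c' -> output (1, 'c'), add 'cc' as idx 5
Step 6: w='b' (idx 4), next='c' -> output (4, 'c'), add 'bc' as idx 6
Step 7: w='c' (idx 1), end of input -> output (1, '')


Encoded: [(0, 'c'), (1, 'b'), (2, 'b'), (0, 'b'), (1, 'c'), (4, 'c'), (1, '')]


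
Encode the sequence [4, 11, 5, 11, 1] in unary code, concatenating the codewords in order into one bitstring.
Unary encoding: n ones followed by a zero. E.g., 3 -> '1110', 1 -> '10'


Encode each number as n ones followed by a terminating 0:
  4 -> 11110 (5 bits)
  11 -> 111111111110 (12 bits)
  5 -> 111110 (6 bits)
  11 -> 111111111110 (12 bits)
  1 -> 10 (2 bits)
Total length = 5 + 12 + 6 + 12 + 2 = 37 bits.

Unary([4, 11, 5, 11, 1]) = 1111011111111111011111011111111111010 (37 bits)


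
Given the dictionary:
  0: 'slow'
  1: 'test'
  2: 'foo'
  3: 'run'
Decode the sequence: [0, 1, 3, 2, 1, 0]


Look up each index in the dictionary:
  0 -> 'slow'
  1 -> 'test'
  3 -> 'run'
  2 -> 'foo'
  1 -> 'test'
  0 -> 'slow'

Decoded: "slow test run foo test slow"


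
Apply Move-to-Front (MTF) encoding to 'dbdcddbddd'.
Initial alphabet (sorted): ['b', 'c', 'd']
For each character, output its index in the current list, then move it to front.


MTF encoding:
'd': index 2 in ['b', 'c', 'd'] -> ['d', 'b', 'c']
'b': index 1 in ['d', 'b', 'c'] -> ['b', 'd', 'c']
'd': index 1 in ['b', 'd', 'c'] -> ['d', 'b', 'c']
'c': index 2 in ['d', 'b', 'c'] -> ['c', 'd', 'b']
'd': index 1 in ['c', 'd', 'b'] -> ['d', 'c', 'b']
'd': index 0 in ['d', 'c', 'b'] -> ['d', 'c', 'b']
'b': index 2 in ['d', 'c', 'b'] -> ['b', 'd', 'c']
'd': index 1 in ['b', 'd', 'c'] -> ['d', 'b', 'c']
'd': index 0 in ['d', 'b', 'c'] -> ['d', 'b', 'c']
'd': index 0 in ['d', 'b', 'c'] -> ['d', 'b', 'c']


Output: [2, 1, 1, 2, 1, 0, 2, 1, 0, 0]


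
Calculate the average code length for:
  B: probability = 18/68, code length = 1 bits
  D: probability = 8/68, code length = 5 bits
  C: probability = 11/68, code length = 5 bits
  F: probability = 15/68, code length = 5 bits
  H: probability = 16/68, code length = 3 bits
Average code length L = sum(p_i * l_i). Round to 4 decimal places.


Weighted contributions p_i * l_i:
  B: (18/68) * 1 = 18/68
  D: (8/68) * 5 = 40/68
  C: (11/68) * 5 = 55/68
  F: (15/68) * 5 = 75/68
  H: (16/68) * 3 = 48/68
Sum = (18 + 40 + 55 + 75 + 48)/68 = 236/68

L = 236/68 = 3.4706 bits/symbol


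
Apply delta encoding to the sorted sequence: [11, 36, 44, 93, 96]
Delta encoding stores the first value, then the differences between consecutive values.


First value: 11
Deltas:
  36 - 11 = 25
  44 - 36 = 8
  93 - 44 = 49
  96 - 93 = 3


Delta encoded: [11, 25, 8, 49, 3]


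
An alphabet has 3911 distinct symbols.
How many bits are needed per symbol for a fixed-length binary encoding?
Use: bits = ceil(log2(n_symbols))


log2(3911) = 11.9333
Bracket: 2^11 = 2048 < 3911 <= 2^12 = 4096
So ceil(log2(3911)) = 12

bits = ceil(log2(3911)) = ceil(11.9333) = 12 bits


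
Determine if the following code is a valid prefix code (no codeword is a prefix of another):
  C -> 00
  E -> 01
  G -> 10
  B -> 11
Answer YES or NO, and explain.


Checking each pair (does one codeword prefix another?):
  C='00' vs E='01': no prefix
  C='00' vs G='10': no prefix
  C='00' vs B='11': no prefix
  E='01' vs C='00': no prefix
  E='01' vs G='10': no prefix
  E='01' vs B='11': no prefix
  G='10' vs C='00': no prefix
  G='10' vs E='01': no prefix
  G='10' vs B='11': no prefix
  B='11' vs C='00': no prefix
  B='11' vs E='01': no prefix
  B='11' vs G='10': no prefix
No violation found over all pairs.

YES -- this is a valid prefix code. No codeword is a prefix of any other codeword.


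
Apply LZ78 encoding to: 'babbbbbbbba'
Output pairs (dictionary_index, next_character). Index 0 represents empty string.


LZ78 encoding steps:
Dictionary: {0: ''}
Step 1: w='' (idx 0), next='b' -> output (0, 'b'), add 'b' as idx 1
Step 2: w='' (idx 0), next='a' -> output (0, 'a'), add 'a' as idx 2
Step 3: w='b' (idx 1), next='b' -> output (1, 'b'), add 'bb' as idx 3
Step 4: w='bb' (idx 3), next='b' -> output (3, 'b'), add 'bbb' as idx 4
Step 5: w='bbb' (idx 4), next='a' -> output (4, 'a'), add 'bbba' as idx 5


Encoded: [(0, 'b'), (0, 'a'), (1, 'b'), (3, 'b'), (4, 'a')]


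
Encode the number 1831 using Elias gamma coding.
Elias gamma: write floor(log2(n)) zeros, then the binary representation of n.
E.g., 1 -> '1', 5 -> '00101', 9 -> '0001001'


num_bits = floor(log2(1831)) + 1 = 11
leading_zeros = num_bits - 1 = 10
binary(1831) = 11100100111

Elias gamma(1831) = '0000000000' + '11100100111' = 000000000011100100111 (21 bits)


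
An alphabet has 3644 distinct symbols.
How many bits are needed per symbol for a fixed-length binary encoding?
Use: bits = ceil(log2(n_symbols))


log2(3644) = 11.8313
Bracket: 2^11 = 2048 < 3644 <= 2^12 = 4096
So ceil(log2(3644)) = 12

bits = ceil(log2(3644)) = ceil(11.8313) = 12 bits


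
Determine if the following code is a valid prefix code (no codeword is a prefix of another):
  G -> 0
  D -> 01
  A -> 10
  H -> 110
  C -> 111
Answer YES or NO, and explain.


Checking each pair (does one codeword prefix another?):
  G='0' vs D='01': prefix -- VIOLATION

NO -- this is NOT a valid prefix code. G (0) is a prefix of D (01).


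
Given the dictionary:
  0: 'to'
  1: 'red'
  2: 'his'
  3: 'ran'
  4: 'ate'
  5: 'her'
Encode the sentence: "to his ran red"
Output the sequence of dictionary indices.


Look up each word in the dictionary:
  'to' -> 0
  'his' -> 2
  'ran' -> 3
  'red' -> 1

Encoded: [0, 2, 3, 1]


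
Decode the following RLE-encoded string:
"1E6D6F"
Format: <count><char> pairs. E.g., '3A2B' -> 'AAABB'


Expanding each <count><char> pair:
  1E -> 'E'
  6D -> 'DDDDDD'
  6F -> 'FFFFFF'

Decoded = EDDDDDDFFFFFF


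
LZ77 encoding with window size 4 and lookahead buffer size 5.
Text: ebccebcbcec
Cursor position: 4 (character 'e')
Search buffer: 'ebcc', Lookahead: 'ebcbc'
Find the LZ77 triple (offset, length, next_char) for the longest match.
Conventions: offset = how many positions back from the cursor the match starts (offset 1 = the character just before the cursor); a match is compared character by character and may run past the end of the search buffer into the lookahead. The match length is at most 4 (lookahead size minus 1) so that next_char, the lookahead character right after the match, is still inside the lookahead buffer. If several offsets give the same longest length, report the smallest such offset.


Try each offset into the search buffer:
  offset=1 (pos 3, char 'c'): match length 0
  offset=2 (pos 2, char 'c'): match length 0
  offset=3 (pos 1, char 'b'): match length 0
  offset=4 (pos 0, char 'e'): match length 3
Longest match has length 3 at offset 4.
next_char = character at position 4 + 3 = 7 -> 'b'

Best match: offset=4, length=3 (matching 'ebc' starting at position 0)
LZ77 triple: (4, 3, 'b')


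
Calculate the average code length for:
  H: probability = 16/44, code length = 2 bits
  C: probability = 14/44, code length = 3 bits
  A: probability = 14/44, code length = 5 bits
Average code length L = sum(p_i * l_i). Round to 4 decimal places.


Weighted contributions p_i * l_i:
  H: (16/44) * 2 = 32/44
  C: (14/44) * 3 = 42/44
  A: (14/44) * 5 = 70/44
Sum = (32 + 42 + 70)/44 = 144/44

L = 144/44 = 3.2727 bits/symbol


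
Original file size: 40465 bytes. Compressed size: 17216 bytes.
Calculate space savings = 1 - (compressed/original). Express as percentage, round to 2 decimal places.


ratio = compressed/original = 17216/40465 = 0.425454
savings = 1 - ratio = 1 - 0.425454 = 0.574546
as a percentage: 0.574546 * 100 = 57.45%

Space savings = 1 - 17216/40465 = 57.45%


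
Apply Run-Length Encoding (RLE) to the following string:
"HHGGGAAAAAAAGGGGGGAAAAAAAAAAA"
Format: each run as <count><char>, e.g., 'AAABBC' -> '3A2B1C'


Scanning runs left to right:
  i=0: run of 'H' x 2 -> '2H'
  i=2: run of 'G' x 3 -> '3G'
  i=5: run of 'A' x 7 -> '7A'
  i=12: run of 'G' x 6 -> '6G'
  i=18: run of 'A' x 11 -> '11A'

RLE = 2H3G7A6G11A


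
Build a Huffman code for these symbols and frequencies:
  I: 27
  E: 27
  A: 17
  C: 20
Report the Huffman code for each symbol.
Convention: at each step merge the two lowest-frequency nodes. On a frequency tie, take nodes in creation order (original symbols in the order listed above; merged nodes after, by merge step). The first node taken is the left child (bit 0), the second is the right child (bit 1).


Huffman tree construction:
Step 1: Merge A(17) + C(20) = 37
Step 2: Merge I(27) + E(27) = 54
Step 3: Merge (A+C)(37) + (I+E)(54) = 91
Read each symbol's code off the tree from the root (left child = 0, right child = 1).

Codes:
  I: 10 (length 2)
  E: 11 (length 2)
  A: 00 (length 2)
  C: 01 (length 2)
Average code length: 182/91 = 2.0000 bits/symbol


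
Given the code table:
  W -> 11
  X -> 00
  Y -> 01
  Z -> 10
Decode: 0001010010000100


Decoding:
00 -> X
01 -> Y
01 -> Y
00 -> X
10 -> Z
00 -> X
01 -> Y
00 -> X


Result: XYYXZXYX


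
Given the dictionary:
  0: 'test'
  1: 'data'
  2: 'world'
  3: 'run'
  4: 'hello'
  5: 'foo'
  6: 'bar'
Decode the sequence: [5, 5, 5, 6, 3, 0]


Look up each index in the dictionary:
  5 -> 'foo'
  5 -> 'foo'
  5 -> 'foo'
  6 -> 'bar'
  3 -> 'run'
  0 -> 'test'

Decoded: "foo foo foo bar run test"


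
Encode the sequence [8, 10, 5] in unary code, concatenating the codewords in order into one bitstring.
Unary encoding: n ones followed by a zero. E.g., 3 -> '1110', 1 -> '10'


Encode each number as n ones followed by a terminating 0:
  8 -> 111111110 (9 bits)
  10 -> 11111111110 (11 bits)
  5 -> 111110 (6 bits)
Total length = 9 + 11 + 6 = 26 bits.

Unary([8, 10, 5]) = 11111111011111111110111110 (26 bits)


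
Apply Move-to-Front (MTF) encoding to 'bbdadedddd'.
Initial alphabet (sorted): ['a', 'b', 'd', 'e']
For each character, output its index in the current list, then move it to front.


MTF encoding:
'b': index 1 in ['a', 'b', 'd', 'e'] -> ['b', 'a', 'd', 'e']
'b': index 0 in ['b', 'a', 'd', 'e'] -> ['b', 'a', 'd', 'e']
'd': index 2 in ['b', 'a', 'd', 'e'] -> ['d', 'b', 'a', 'e']
'a': index 2 in ['d', 'b', 'a', 'e'] -> ['a', 'd', 'b', 'e']
'd': index 1 in ['a', 'd', 'b', 'e'] -> ['d', 'a', 'b', 'e']
'e': index 3 in ['d', 'a', 'b', 'e'] -> ['e', 'd', 'a', 'b']
'd': index 1 in ['e', 'd', 'a', 'b'] -> ['d', 'e', 'a', 'b']
'd': index 0 in ['d', 'e', 'a', 'b'] -> ['d', 'e', 'a', 'b']
'd': index 0 in ['d', 'e', 'a', 'b'] -> ['d', 'e', 'a', 'b']
'd': index 0 in ['d', 'e', 'a', 'b'] -> ['d', 'e', 'a', 'b']


Output: [1, 0, 2, 2, 1, 3, 1, 0, 0, 0]


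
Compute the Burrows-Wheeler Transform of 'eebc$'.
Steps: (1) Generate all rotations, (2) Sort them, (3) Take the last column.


Rotations (sorted):
  0: $eebc -> last char: c
  1: bc$ee -> last char: e
  2: c$eeb -> last char: b
  3: ebc$e -> last char: e
  4: eebc$ -> last char: $


BWT = cebe$


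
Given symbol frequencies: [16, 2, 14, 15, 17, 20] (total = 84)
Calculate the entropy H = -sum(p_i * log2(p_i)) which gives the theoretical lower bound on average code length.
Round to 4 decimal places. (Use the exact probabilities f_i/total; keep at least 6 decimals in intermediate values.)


Per-symbol terms -p_i * log2(p_i) with p_i = f_i/84:
  p = 16/84 = 0.190476: log2(p) = -2.392317, -p*log2(p) = 0.455680
  p = 2/84 = 0.023810: log2(p) = -5.392317, -p*log2(p) = 0.128389
  p = 14/84 = 0.166667: log2(p) = -2.584963, -p*log2(p) = 0.430827
  p = 15/84 = 0.178571: log2(p) = -2.485427, -p*log2(p) = 0.443826
  p = 17/84 = 0.202381: log2(p) = -2.304855, -p*log2(p) = 0.466459
  p = 20/84 = 0.238095: log2(p) = -2.070389, -p*log2(p) = 0.492950
H = 0.455680 + 0.128389 + 0.430827 + 0.443826 + 0.466459 + 0.492950 = 2.418131

H = 2.4181 bits/symbol


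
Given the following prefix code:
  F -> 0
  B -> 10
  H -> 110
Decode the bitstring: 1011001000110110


Decoding step by step:
Bits 10 -> B
Bits 110 -> H
Bits 0 -> F
Bits 10 -> B
Bits 0 -> F
Bits 0 -> F
Bits 110 -> H
Bits 110 -> H


Decoded message: BHFBFFHH


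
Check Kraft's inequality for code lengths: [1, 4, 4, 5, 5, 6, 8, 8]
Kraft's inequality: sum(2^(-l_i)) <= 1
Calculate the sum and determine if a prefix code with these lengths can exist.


Sum = 2^(-1) + 2^(-4) + 2^(-4) + 2^(-5) + 2^(-5) + 2^(-6) + 2^(-8) + 2^(-8)
    = 0.5 + 0.0625 + 0.0625 + 0.03125 + 0.03125 + 0.015625 + 0.00390625 + 0.00390625
    = 182/256 = 0.7109375
Since 0.7109375 <= 1, Kraft's inequality IS satisfied.
A prefix code with these lengths CAN exist.

Kraft sum = 0.7109375. Satisfied.


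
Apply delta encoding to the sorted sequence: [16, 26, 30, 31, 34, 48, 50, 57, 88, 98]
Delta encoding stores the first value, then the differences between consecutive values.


First value: 16
Deltas:
  26 - 16 = 10
  30 - 26 = 4
  31 - 30 = 1
  34 - 31 = 3
  48 - 34 = 14
  50 - 48 = 2
  57 - 50 = 7
  88 - 57 = 31
  98 - 88 = 10


Delta encoded: [16, 10, 4, 1, 3, 14, 2, 7, 31, 10]


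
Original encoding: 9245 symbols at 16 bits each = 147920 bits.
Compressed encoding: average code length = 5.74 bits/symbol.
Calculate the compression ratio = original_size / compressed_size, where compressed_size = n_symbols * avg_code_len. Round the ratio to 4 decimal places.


original_size = n_symbols * orig_bits = 9245 * 16 = 147920 bits
compressed_size = n_symbols * avg_code_len = 9245 * 5.74 = 53066.3 bits
ratio = original_size / compressed_size = 147920 / 53066.3 = 2.7875

Compression ratio = 2.7875


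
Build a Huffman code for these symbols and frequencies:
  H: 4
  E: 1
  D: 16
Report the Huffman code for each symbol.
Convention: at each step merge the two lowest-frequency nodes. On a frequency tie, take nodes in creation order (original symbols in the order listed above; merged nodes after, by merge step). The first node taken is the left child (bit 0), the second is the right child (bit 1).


Huffman tree construction:
Step 1: Merge E(1) + H(4) = 5
Step 2: Merge (E+H)(5) + D(16) = 21
Read each symbol's code off the tree from the root (left child = 0, right child = 1).

Codes:
  H: 01 (length 2)
  E: 00 (length 2)
  D: 1 (length 1)
Average code length: 26/21 = 1.2381 bits/symbol


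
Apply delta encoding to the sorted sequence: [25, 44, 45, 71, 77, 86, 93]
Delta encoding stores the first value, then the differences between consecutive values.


First value: 25
Deltas:
  44 - 25 = 19
  45 - 44 = 1
  71 - 45 = 26
  77 - 71 = 6
  86 - 77 = 9
  93 - 86 = 7


Delta encoded: [25, 19, 1, 26, 6, 9, 7]


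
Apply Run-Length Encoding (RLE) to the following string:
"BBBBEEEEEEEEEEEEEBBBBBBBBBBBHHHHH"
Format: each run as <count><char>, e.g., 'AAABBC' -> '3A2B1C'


Scanning runs left to right:
  i=0: run of 'B' x 4 -> '4B'
  i=4: run of 'E' x 13 -> '13E'
  i=17: run of 'B' x 11 -> '11B'
  i=28: run of 'H' x 5 -> '5H'

RLE = 4B13E11B5H


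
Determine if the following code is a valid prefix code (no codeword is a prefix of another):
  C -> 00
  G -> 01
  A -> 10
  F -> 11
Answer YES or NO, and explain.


Checking each pair (does one codeword prefix another?):
  C='00' vs G='01': no prefix
  C='00' vs A='10': no prefix
  C='00' vs F='11': no prefix
  G='01' vs C='00': no prefix
  G='01' vs A='10': no prefix
  G='01' vs F='11': no prefix
  A='10' vs C='00': no prefix
  A='10' vs G='01': no prefix
  A='10' vs F='11': no prefix
  F='11' vs C='00': no prefix
  F='11' vs G='01': no prefix
  F='11' vs A='10': no prefix
No violation found over all pairs.

YES -- this is a valid prefix code. No codeword is a prefix of any other codeword.


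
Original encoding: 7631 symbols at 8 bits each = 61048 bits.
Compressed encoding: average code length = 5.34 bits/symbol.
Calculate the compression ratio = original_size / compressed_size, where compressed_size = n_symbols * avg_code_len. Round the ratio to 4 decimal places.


original_size = n_symbols * orig_bits = 7631 * 8 = 61048 bits
compressed_size = n_symbols * avg_code_len = 7631 * 5.34 = 40749.54 bits
ratio = original_size / compressed_size = 61048 / 40749.54 = 1.4981

Compression ratio = 1.4981


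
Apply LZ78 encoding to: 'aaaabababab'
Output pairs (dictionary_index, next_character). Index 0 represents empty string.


LZ78 encoding steps:
Dictionary: {0: ''}
Step 1: w='' (idx 0), next='a' -> output (0, 'a'), add 'a' as idx 1
Step 2: w='a' (idx 1), next='a' -> output (1, 'a'), add 'aa' as idx 2
Step 3: w='a' (idx 1), next='b' -> output (1, 'b'), add 'ab' as idx 3
Step 4: w='ab' (idx 3), next='a' -> output (3, 'a'), add 'aba' as idx 4
Step 5: w='' (idx 0), next='b' -> output (0, 'b'), add 'b' as idx 5
Step 6: w='ab' (idx 3), end of input -> output (3, '')


Encoded: [(0, 'a'), (1, 'a'), (1, 'b'), (3, 'a'), (0, 'b'), (3, '')]


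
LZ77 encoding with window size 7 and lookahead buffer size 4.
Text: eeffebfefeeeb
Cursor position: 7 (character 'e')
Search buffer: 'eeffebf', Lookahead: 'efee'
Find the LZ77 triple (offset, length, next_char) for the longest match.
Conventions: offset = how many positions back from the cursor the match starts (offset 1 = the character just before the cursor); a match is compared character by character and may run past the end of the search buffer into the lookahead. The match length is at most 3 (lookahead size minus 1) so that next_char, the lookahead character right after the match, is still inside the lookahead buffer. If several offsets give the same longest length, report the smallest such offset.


Try each offset into the search buffer:
  offset=1 (pos 6, char 'f'): match length 0
  offset=2 (pos 5, char 'b'): match length 0
  offset=3 (pos 4, char 'e'): match length 1
  offset=4 (pos 3, char 'f'): match length 0
  offset=5 (pos 2, char 'f'): match length 0
  offset=6 (pos 1, char 'e'): match length 2
  offset=7 (pos 0, char 'e'): match length 1
Longest match has length 2 at offset 6.
next_char = character at position 7 + 2 = 9 -> 'e'

Best match: offset=6, length=2 (matching 'ef' starting at position 1)
LZ77 triple: (6, 2, 'e')


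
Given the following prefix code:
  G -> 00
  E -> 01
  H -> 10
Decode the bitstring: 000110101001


Decoding step by step:
Bits 00 -> G
Bits 01 -> E
Bits 10 -> H
Bits 10 -> H
Bits 10 -> H
Bits 01 -> E


Decoded message: GEHHHE


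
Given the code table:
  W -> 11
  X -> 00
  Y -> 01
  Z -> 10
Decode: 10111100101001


Decoding:
10 -> Z
11 -> W
11 -> W
00 -> X
10 -> Z
10 -> Z
01 -> Y


Result: ZWWXZZY


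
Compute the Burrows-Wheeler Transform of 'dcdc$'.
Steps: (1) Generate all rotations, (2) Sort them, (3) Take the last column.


Rotations (sorted):
  0: $dcdc -> last char: c
  1: c$dcd -> last char: d
  2: cdc$d -> last char: d
  3: dc$dc -> last char: c
  4: dcdc$ -> last char: $


BWT = cddc$


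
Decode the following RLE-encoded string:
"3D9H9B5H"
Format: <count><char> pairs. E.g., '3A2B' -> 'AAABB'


Expanding each <count><char> pair:
  3D -> 'DDD'
  9H -> 'HHHHHHHHH'
  9B -> 'BBBBBBBBB'
  5H -> 'HHHHH'

Decoded = DDDHHHHHHHHHBBBBBBBBBHHHHH


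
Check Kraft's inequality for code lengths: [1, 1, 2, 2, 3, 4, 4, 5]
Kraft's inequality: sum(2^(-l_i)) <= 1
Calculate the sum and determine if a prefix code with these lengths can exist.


Sum = 2^(-1) + 2^(-1) + 2^(-2) + 2^(-2) + 2^(-3) + 2^(-4) + 2^(-4) + 2^(-5)
    = 0.5 + 0.5 + 0.25 + 0.25 + 0.125 + 0.0625 + 0.0625 + 0.03125
    = 57/32 = 1.78125
Since 1.78125 > 1, Kraft's inequality is NOT satisfied.
A prefix code with these lengths CANNOT exist.

Kraft sum = 1.78125. Not satisfied.


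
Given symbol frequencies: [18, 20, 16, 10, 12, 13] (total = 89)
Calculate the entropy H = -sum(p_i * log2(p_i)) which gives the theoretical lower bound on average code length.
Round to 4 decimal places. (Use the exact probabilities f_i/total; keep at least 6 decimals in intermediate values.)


Per-symbol terms -p_i * log2(p_i) with p_i = f_i/89:
  p = 18/89 = 0.202247: log2(p) = -2.305808, -p*log2(p) = 0.466343
  p = 20/89 = 0.224719: log2(p) = -2.153805, -p*log2(p) = 0.484001
  p = 16/89 = 0.179775: log2(p) = -2.475733, -p*log2(p) = 0.445076
  p = 10/89 = 0.112360: log2(p) = -3.153805, -p*log2(p) = 0.354360
  p = 12/89 = 0.134831: log2(p) = -2.890771, -p*log2(p) = 0.389767
  p = 13/89 = 0.146067: log2(p) = -2.775294, -p*log2(p) = 0.405380
H = 0.466343 + 0.484001 + 0.445076 + 0.354360 + 0.389767 + 0.405380 = 2.544927

H = 2.5449 bits/symbol


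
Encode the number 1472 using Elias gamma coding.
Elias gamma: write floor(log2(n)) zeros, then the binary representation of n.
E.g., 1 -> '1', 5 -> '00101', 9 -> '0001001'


num_bits = floor(log2(1472)) + 1 = 11
leading_zeros = num_bits - 1 = 10
binary(1472) = 10111000000

Elias gamma(1472) = '0000000000' + '10111000000' = 000000000010111000000 (21 bits)


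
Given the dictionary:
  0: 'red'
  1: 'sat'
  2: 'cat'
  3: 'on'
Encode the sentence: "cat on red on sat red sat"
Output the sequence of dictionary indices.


Look up each word in the dictionary:
  'cat' -> 2
  'on' -> 3
  'red' -> 0
  'on' -> 3
  'sat' -> 1
  'red' -> 0
  'sat' -> 1

Encoded: [2, 3, 0, 3, 1, 0, 1]


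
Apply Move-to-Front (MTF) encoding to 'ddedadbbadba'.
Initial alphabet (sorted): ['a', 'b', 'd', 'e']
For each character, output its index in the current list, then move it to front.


MTF encoding:
'd': index 2 in ['a', 'b', 'd', 'e'] -> ['d', 'a', 'b', 'e']
'd': index 0 in ['d', 'a', 'b', 'e'] -> ['d', 'a', 'b', 'e']
'e': index 3 in ['d', 'a', 'b', 'e'] -> ['e', 'd', 'a', 'b']
'd': index 1 in ['e', 'd', 'a', 'b'] -> ['d', 'e', 'a', 'b']
'a': index 2 in ['d', 'e', 'a', 'b'] -> ['a', 'd', 'e', 'b']
'd': index 1 in ['a', 'd', 'e', 'b'] -> ['d', 'a', 'e', 'b']
'b': index 3 in ['d', 'a', 'e', 'b'] -> ['b', 'd', 'a', 'e']
'b': index 0 in ['b', 'd', 'a', 'e'] -> ['b', 'd', 'a', 'e']
'a': index 2 in ['b', 'd', 'a', 'e'] -> ['a', 'b', 'd', 'e']
'd': index 2 in ['a', 'b', 'd', 'e'] -> ['d', 'a', 'b', 'e']
'b': index 2 in ['d', 'a', 'b', 'e'] -> ['b', 'd', 'a', 'e']
'a': index 2 in ['b', 'd', 'a', 'e'] -> ['a', 'b', 'd', 'e']


Output: [2, 0, 3, 1, 2, 1, 3, 0, 2, 2, 2, 2]


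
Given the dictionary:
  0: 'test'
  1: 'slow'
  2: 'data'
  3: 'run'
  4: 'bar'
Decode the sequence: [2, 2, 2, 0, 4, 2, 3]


Look up each index in the dictionary:
  2 -> 'data'
  2 -> 'data'
  2 -> 'data'
  0 -> 'test'
  4 -> 'bar'
  2 -> 'data'
  3 -> 'run'

Decoded: "data data data test bar data run"


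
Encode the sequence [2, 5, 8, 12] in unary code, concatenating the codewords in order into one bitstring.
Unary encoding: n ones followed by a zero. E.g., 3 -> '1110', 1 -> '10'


Encode each number as n ones followed by a terminating 0:
  2 -> 110 (3 bits)
  5 -> 111110 (6 bits)
  8 -> 111111110 (9 bits)
  12 -> 1111111111110 (13 bits)
Total length = 3 + 6 + 9 + 13 = 31 bits.

Unary([2, 5, 8, 12]) = 1101111101111111101111111111110 (31 bits)


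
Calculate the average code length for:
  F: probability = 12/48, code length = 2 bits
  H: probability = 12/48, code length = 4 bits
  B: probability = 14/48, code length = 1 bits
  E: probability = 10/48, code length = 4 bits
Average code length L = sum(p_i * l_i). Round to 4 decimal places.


Weighted contributions p_i * l_i:
  F: (12/48) * 2 = 24/48
  H: (12/48) * 4 = 48/48
  B: (14/48) * 1 = 14/48
  E: (10/48) * 4 = 40/48
Sum = (24 + 48 + 14 + 40)/48 = 126/48

L = 126/48 = 2.6250 bits/symbol


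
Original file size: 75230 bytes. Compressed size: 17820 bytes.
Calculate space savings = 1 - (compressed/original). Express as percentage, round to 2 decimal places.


ratio = compressed/original = 17820/75230 = 0.236874
savings = 1 - ratio = 1 - 0.236874 = 0.763126
as a percentage: 0.763126 * 100 = 76.31%

Space savings = 1 - 17820/75230 = 76.31%


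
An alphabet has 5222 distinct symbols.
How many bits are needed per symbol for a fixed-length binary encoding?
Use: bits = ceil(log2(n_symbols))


log2(5222) = 12.3504
Bracket: 2^12 = 4096 < 5222 <= 2^13 = 8192
So ceil(log2(5222)) = 13

bits = ceil(log2(5222)) = ceil(12.3504) = 13 bits


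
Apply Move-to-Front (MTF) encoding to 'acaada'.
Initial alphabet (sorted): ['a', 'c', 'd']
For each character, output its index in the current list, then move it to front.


MTF encoding:
'a': index 0 in ['a', 'c', 'd'] -> ['a', 'c', 'd']
'c': index 1 in ['a', 'c', 'd'] -> ['c', 'a', 'd']
'a': index 1 in ['c', 'a', 'd'] -> ['a', 'c', 'd']
'a': index 0 in ['a', 'c', 'd'] -> ['a', 'c', 'd']
'd': index 2 in ['a', 'c', 'd'] -> ['d', 'a', 'c']
'a': index 1 in ['d', 'a', 'c'] -> ['a', 'd', 'c']


Output: [0, 1, 1, 0, 2, 1]


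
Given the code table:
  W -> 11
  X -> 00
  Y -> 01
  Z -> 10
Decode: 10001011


Decoding:
10 -> Z
00 -> X
10 -> Z
11 -> W


Result: ZXZW


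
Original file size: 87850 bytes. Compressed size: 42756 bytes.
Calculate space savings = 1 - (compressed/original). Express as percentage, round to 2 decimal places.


ratio = compressed/original = 42756/87850 = 0.486693
savings = 1 - ratio = 1 - 0.486693 = 0.513307
as a percentage: 0.513307 * 100 = 51.33%

Space savings = 1 - 42756/87850 = 51.33%


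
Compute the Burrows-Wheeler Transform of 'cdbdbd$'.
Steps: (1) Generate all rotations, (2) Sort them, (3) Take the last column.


Rotations (sorted):
  0: $cdbdbd -> last char: d
  1: bd$cdbd -> last char: d
  2: bdbd$cd -> last char: d
  3: cdbdbd$ -> last char: $
  4: d$cdbdb -> last char: b
  5: dbd$cdb -> last char: b
  6: dbdbd$c -> last char: c


BWT = ddd$bbc


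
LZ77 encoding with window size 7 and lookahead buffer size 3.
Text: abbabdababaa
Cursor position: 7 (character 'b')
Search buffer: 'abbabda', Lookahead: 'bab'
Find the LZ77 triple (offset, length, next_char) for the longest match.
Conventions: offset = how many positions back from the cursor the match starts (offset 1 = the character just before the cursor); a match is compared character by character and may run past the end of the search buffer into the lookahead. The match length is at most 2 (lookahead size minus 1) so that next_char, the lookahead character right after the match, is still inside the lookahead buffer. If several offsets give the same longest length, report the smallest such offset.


Try each offset into the search buffer:
  offset=1 (pos 6, char 'a'): match length 0
  offset=2 (pos 5, char 'd'): match length 0
  offset=3 (pos 4, char 'b'): match length 1
  offset=4 (pos 3, char 'a'): match length 0
  offset=5 (pos 2, char 'b'): match length 2
  offset=6 (pos 1, char 'b'): match length 1
  offset=7 (pos 0, char 'a'): match length 0
Longest match has length 2 at offset 5.
next_char = character at position 7 + 2 = 9 -> 'b'

Best match: offset=5, length=2 (matching 'ba' starting at position 2)
LZ77 triple: (5, 2, 'b')


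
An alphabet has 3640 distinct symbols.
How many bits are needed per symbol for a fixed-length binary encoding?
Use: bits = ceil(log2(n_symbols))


log2(3640) = 11.8297
Bracket: 2^11 = 2048 < 3640 <= 2^12 = 4096
So ceil(log2(3640)) = 12

bits = ceil(log2(3640)) = ceil(11.8297) = 12 bits


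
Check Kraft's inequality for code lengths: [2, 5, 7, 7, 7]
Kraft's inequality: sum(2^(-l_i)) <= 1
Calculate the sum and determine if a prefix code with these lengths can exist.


Sum = 2^(-2) + 2^(-5) + 2^(-7) + 2^(-7) + 2^(-7)
    = 0.25 + 0.03125 + 0.0078125 + 0.0078125 + 0.0078125
    = 39/128 = 0.3046875
Since 0.3046875 <= 1, Kraft's inequality IS satisfied.
A prefix code with these lengths CAN exist.

Kraft sum = 0.3046875. Satisfied.


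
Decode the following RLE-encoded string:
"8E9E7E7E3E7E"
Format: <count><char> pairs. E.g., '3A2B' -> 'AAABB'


Expanding each <count><char> pair:
  8E -> 'EEEEEEEE'
  9E -> 'EEEEEEEEE'
  7E -> 'EEEEEEE'
  7E -> 'EEEEEEE'
  3E -> 'EEE'
  7E -> 'EEEEEEE'

Decoded = EEEEEEEEEEEEEEEEEEEEEEEEEEEEEEEEEEEEEEEEE


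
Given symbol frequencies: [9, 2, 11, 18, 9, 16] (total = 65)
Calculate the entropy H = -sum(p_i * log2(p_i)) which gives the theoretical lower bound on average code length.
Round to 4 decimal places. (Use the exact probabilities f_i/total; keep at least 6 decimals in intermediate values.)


Per-symbol terms -p_i * log2(p_i) with p_i = f_i/65:
  p = 9/65 = 0.138462: log2(p) = -2.852443, -p*log2(p) = 0.394954
  p = 2/65 = 0.030769: log2(p) = -5.022368, -p*log2(p) = 0.154534
  p = 11/65 = 0.169231: log2(p) = -2.562936, -p*log2(p) = 0.433728
  p = 18/65 = 0.276923: log2(p) = -1.852443, -p*log2(p) = 0.512984
  p = 9/65 = 0.138462: log2(p) = -2.852443, -p*log2(p) = 0.394954
  p = 16/65 = 0.246154: log2(p) = -2.022368, -p*log2(p) = 0.497814
H = 0.394954 + 0.154534 + 0.433728 + 0.512984 + 0.394954 + 0.497814 = 2.388968

H = 2.389 bits/symbol


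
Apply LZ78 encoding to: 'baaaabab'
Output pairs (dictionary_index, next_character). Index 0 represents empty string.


LZ78 encoding steps:
Dictionary: {0: ''}
Step 1: w='' (idx 0), next='b' -> output (0, 'b'), add 'b' as idx 1
Step 2: w='' (idx 0), next='a' -> output (0, 'a'), add 'a' as idx 2
Step 3: w='a' (idx 2), next='a' -> output (2, 'a'), add 'aa' as idx 3
Step 4: w='a' (idx 2), next='b' -> output (2, 'b'), add 'ab' as idx 4
Step 5: w='ab' (idx 4), end of input -> output (4, '')


Encoded: [(0, 'b'), (0, 'a'), (2, 'a'), (2, 'b'), (4, '')]


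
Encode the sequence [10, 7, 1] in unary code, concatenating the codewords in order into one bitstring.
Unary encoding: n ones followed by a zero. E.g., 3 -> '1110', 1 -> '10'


Encode each number as n ones followed by a terminating 0:
  10 -> 11111111110 (11 bits)
  7 -> 11111110 (8 bits)
  1 -> 10 (2 bits)
Total length = 11 + 8 + 2 = 21 bits.

Unary([10, 7, 1]) = 111111111101111111010 (21 bits)


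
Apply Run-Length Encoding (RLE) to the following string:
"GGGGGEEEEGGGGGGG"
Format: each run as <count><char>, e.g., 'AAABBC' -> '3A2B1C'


Scanning runs left to right:
  i=0: run of 'G' x 5 -> '5G'
  i=5: run of 'E' x 4 -> '4E'
  i=9: run of 'G' x 7 -> '7G'

RLE = 5G4E7G


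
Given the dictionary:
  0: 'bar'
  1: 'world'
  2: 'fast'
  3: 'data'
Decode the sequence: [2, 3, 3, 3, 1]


Look up each index in the dictionary:
  2 -> 'fast'
  3 -> 'data'
  3 -> 'data'
  3 -> 'data'
  1 -> 'world'

Decoded: "fast data data data world"


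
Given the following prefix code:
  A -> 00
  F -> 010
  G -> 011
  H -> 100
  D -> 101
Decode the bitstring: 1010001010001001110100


Decoding step by step:
Bits 101 -> D
Bits 00 -> A
Bits 010 -> F
Bits 100 -> H
Bits 010 -> F
Bits 011 -> G
Bits 101 -> D
Bits 00 -> A


Decoded message: DAFHFGDA


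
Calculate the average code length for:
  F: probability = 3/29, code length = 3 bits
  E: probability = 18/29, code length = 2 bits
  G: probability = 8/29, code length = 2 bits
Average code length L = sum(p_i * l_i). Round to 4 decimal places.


Weighted contributions p_i * l_i:
  F: (3/29) * 3 = 9/29
  E: (18/29) * 2 = 36/29
  G: (8/29) * 2 = 16/29
Sum = (9 + 36 + 16)/29 = 61/29

L = 61/29 = 2.1034 bits/symbol


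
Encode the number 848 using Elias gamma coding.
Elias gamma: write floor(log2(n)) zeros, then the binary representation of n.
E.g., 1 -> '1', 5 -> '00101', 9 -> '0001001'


num_bits = floor(log2(848)) + 1 = 10
leading_zeros = num_bits - 1 = 9
binary(848) = 1101010000

Elias gamma(848) = '000000000' + '1101010000' = 0000000001101010000 (19 bits)


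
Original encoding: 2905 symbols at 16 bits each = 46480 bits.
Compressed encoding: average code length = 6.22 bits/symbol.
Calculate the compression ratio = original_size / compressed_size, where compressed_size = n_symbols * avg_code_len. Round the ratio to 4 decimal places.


original_size = n_symbols * orig_bits = 2905 * 16 = 46480 bits
compressed_size = n_symbols * avg_code_len = 2905 * 6.22 = 18069.1 bits
ratio = original_size / compressed_size = 46480 / 18069.1 = 2.5723

Compression ratio = 2.5723


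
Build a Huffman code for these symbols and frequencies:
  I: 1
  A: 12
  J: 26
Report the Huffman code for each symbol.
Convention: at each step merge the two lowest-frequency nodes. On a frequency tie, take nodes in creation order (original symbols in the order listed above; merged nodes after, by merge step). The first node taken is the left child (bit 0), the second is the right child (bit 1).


Huffman tree construction:
Step 1: Merge I(1) + A(12) = 13
Step 2: Merge (I+A)(13) + J(26) = 39
Read each symbol's code off the tree from the root (left child = 0, right child = 1).

Codes:
  I: 00 (length 2)
  A: 01 (length 2)
  J: 1 (length 1)
Average code length: 52/39 = 1.3333 bits/symbol


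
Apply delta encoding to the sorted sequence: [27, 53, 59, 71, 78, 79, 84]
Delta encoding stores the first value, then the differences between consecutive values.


First value: 27
Deltas:
  53 - 27 = 26
  59 - 53 = 6
  71 - 59 = 12
  78 - 71 = 7
  79 - 78 = 1
  84 - 79 = 5


Delta encoded: [27, 26, 6, 12, 7, 1, 5]


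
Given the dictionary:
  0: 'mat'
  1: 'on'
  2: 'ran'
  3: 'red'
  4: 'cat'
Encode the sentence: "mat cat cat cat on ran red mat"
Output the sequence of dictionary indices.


Look up each word in the dictionary:
  'mat' -> 0
  'cat' -> 4
  'cat' -> 4
  'cat' -> 4
  'on' -> 1
  'ran' -> 2
  'red' -> 3
  'mat' -> 0

Encoded: [0, 4, 4, 4, 1, 2, 3, 0]


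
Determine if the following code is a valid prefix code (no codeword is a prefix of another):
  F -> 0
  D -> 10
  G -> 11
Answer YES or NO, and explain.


Checking each pair (does one codeword prefix another?):
  F='0' vs D='10': no prefix
  F='0' vs G='11': no prefix
  D='10' vs F='0': no prefix
  D='10' vs G='11': no prefix
  G='11' vs F='0': no prefix
  G='11' vs D='10': no prefix
No violation found over all pairs.

YES -- this is a valid prefix code. No codeword is a prefix of any other codeword.


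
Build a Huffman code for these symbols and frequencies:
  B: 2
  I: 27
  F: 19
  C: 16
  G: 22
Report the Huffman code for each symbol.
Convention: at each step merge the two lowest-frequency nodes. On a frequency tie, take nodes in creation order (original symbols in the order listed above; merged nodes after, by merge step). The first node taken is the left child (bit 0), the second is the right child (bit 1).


Huffman tree construction:
Step 1: Merge B(2) + C(16) = 18
Step 2: Merge (B+C)(18) + F(19) = 37
Step 3: Merge G(22) + I(27) = 49
Step 4: Merge ((B+C)+F)(37) + (G+I)(49) = 86
Read each symbol's code off the tree from the root (left child = 0, right child = 1).

Codes:
  B: 000 (length 3)
  I: 11 (length 2)
  F: 01 (length 2)
  C: 001 (length 3)
  G: 10 (length 2)
Average code length: 190/86 = 2.2093 bits/symbol
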